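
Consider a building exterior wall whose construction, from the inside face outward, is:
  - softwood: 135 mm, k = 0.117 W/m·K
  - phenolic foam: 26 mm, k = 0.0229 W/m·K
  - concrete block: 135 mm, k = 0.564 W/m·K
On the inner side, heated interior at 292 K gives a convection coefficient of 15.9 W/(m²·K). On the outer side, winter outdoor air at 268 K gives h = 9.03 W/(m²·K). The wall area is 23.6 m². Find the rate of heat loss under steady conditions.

Q ≈ 210 W

Thermal resistances in series:
R_inner film = 1/(h_i·A) = 1/(15.9×23.6) = 0.002665 K/W
R_softwood = L/(kA) = 0.135/(0.117×23.6) = 0.04889 K/W
R_phenolic foam = L/(kA) = 0.026/(0.0229×23.6) = 0.04811 K/W
R_concrete block = L/(kA) = 0.135/(0.564×23.6) = 0.01014 K/W
R_outer film = 1/(h_o·A) = 1/(9.03×23.6) = 0.004692 K/W
R_total = 0.1145 K/W
Q = ΔT / R_total = 24 / 0.1145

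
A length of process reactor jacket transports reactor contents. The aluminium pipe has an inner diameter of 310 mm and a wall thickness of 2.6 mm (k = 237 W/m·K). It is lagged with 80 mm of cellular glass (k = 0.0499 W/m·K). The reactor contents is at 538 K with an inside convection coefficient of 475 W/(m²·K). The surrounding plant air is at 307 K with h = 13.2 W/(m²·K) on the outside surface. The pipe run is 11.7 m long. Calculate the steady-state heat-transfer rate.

For a radial system each layer contributes R = ln(r_out/r_in)/(2πkL); films add R = 1/(hA).
R_inner film = 1/(h_i·2πr₁L) = 1/(475×2π×0.155×11.7) = 1.848×10^-4 K/W
R_aluminium pipe wall = ln(157.6/155)/(2π×237×11.7) = 9.548×10^-7 K/W
R_cellular glass = ln(237.6/157.6)/(2π×0.0499×11.7) = 0.1119 K/W
R_outer film = 1/(h_o·2πr_oL) = 1/(13.2×2π×0.2376×11.7) = 0.004337 K/W
R_total = 0.1164 K/W
Q = ΔT/R_total = 231/0.1164

Q ≈ 1980 W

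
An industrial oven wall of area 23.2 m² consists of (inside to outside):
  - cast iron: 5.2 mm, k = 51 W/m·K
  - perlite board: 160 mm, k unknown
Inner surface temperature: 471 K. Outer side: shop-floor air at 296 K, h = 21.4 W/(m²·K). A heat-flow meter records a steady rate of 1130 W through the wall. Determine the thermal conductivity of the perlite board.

k ≈ 0.0451 W/(m·K)

Model the wall as resistances in series:
R_cast iron = L/(kA) = 0.0052/(51×23.2) = 4.395×10^-6 K/W
R_outer film = 1/(h_o·A) = 1/(21.4×23.2) = 0.002014 K/W
Sum of known resistances R_other = 0.002019 K/W
Total R = ΔT/Q = 175/1130 = 0.1549 K/W
R_perlite board = R_total − R_other = 0.1528 K/W
k = L/(R·A) = 0.16/(0.1528×23.2)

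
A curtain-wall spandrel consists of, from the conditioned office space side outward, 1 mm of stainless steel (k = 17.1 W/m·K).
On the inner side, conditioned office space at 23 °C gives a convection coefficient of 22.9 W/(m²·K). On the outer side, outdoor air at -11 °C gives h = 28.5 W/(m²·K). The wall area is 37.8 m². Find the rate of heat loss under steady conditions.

Q ≈ 16300 W

Thermal resistances in series:
R_inner film = 1/(h_i·A) = 1/(22.9×37.8) = 0.001155 K/W
R_stainless steel = L/(kA) = 0.001/(17.1×37.8) = 1.547×10^-6 K/W
R_outer film = 1/(h_o·A) = 1/(28.5×37.8) = 9.282×10^-4 K/W
R_total = 0.002085 K/W
Q = ΔT / R_total = 34 / 0.002085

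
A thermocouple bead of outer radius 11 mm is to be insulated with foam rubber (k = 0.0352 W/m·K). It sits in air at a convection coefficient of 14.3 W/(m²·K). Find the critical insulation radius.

For a sphere r_cr = 2k/h = 2×0.0352/14.3
r_cr = 4.92 mm; since the bare radius (11 mm) is above r_cr, any added insulation will reduce heat loss.

r_cr ≈ 4.92 mm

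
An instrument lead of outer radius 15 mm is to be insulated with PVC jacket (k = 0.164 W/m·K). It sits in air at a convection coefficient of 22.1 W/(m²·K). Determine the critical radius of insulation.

r_cr ≈ 7.42 mm

For a cylinder r_cr = k/h = 0.164/22.1
r_cr = 7.42 mm; since the bare radius (15 mm) is above r_cr, any added insulation will reduce heat loss.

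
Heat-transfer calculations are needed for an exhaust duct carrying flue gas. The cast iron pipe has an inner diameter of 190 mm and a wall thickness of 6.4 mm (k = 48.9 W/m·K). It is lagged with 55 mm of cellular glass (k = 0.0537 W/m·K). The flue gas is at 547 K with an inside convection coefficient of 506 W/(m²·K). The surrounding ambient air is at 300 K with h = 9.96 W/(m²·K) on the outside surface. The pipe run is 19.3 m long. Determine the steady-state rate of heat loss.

Q ≈ 3430 W

Per-layer cylindrical resistances, series-summed:
R_inner film = 1/(h_i·2πr₁L) = 1/(506×2π×0.095×19.3) = 1.715×10^-4 K/W
R_cast iron pipe wall = ln(101.4/95)/(2π×48.9×19.3) = 1.099×10^-5 K/W
R_cellular glass = ln(156.4/101.4)/(2π×0.0537×19.3) = 0.06655 K/W
R_outer film = 1/(h_o·2πr_oL) = 1/(9.96×2π×0.1564×19.3) = 0.005294 K/W
R_total = 0.07202 K/W
Q = ΔT/R_total = 247/0.07202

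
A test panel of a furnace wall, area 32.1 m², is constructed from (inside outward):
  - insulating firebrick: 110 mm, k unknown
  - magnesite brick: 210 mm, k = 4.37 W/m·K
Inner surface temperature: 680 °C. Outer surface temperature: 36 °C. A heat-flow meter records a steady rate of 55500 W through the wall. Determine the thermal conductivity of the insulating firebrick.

Using the resistance-network approach (series):
R_magnesite brick = L/(kA) = 0.21/(4.37×32.1) = 0.001497 K/W
Sum of known resistances R_other = 0.001497 K/W
Total R = ΔT/Q = 644/55500 = 0.0116 K/W
R_insulating firebrick = R_total − R_other = 0.01011 K/W
k = L/(R·A) = 0.11/(0.01011×32.1)

k ≈ 0.339 W/(m·K)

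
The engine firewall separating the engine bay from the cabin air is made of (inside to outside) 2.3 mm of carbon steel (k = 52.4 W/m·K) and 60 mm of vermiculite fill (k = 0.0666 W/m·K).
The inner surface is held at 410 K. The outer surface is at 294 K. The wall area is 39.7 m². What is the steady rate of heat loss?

Q ≈ 5110 W

Model the wall as resistances in series:
R_carbon steel = L/(kA) = 0.0023/(52.4×39.7) = 1.106×10^-6 K/W
R_vermiculite fill = L/(kA) = 0.06/(0.0666×39.7) = 0.02269 K/W
R_total = 0.02269 K/W
Q = ΔT / R_total = 116 / 0.02269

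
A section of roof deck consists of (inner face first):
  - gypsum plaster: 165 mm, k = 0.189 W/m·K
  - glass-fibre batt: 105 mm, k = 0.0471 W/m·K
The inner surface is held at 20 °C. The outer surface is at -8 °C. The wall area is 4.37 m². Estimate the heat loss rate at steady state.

Q ≈ 39.4 W

Treating each layer as a thermal resistance in series:
R_gypsum plaster = L/(kA) = 0.165/(0.189×4.37) = 0.1998 K/W
R_glass-fibre batt = L/(kA) = 0.105/(0.0471×4.37) = 0.5101 K/W
R_total = 0.7099 K/W
Q = ΔT / R_total = 28 / 0.7099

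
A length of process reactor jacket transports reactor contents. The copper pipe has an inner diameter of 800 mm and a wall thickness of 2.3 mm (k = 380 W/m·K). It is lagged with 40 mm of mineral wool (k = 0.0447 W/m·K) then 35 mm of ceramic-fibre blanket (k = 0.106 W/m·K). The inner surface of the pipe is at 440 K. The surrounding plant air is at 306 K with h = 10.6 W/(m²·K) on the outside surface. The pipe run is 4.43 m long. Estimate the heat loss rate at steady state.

Radial resistances (cylindrical: R_cond = ln(r_o/r_i)/(2πkL), R_conv = 1/(h·2πrL)):
R_copper pipe wall = ln(402.3/400)/(2π×380×4.43) = 5.421×10^-7 K/W
R_mineral wool = ln(442.3/402.3)/(2π×0.0447×4.43) = 0.07619 K/W
R_ceramic-fibre blanket = ln(477.3/442.3)/(2π×0.106×4.43) = 0.02581 K/W
R_outer film = 1/(h_o·2πr_oL) = 1/(10.6×2π×0.4773×4.43) = 0.007101 K/W
R_total = 0.1091 K/W
Q = ΔT/R_total = 134/0.1091

Q ≈ 1230 W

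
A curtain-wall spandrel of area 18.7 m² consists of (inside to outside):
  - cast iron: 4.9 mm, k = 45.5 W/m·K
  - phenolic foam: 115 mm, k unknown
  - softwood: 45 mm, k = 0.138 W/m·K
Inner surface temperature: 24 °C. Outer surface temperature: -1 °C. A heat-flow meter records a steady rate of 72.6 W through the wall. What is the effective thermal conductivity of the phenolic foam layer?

k ≈ 0.0188 W/(m·K)

Treating each layer as a thermal resistance in series:
R_cast iron = L/(kA) = 0.0049/(45.5×18.7) = 5.759×10^-6 K/W
R_softwood = L/(kA) = 0.045/(0.138×18.7) = 0.01744 K/W
Sum of known resistances R_other = 0.01744 K/W
Total R = ΔT/Q = 25/72.6 = 0.3444 K/W
R_phenolic foam = R_total − R_other = 0.3269 K/W
k = L/(R·A) = 0.115/(0.3269×18.7)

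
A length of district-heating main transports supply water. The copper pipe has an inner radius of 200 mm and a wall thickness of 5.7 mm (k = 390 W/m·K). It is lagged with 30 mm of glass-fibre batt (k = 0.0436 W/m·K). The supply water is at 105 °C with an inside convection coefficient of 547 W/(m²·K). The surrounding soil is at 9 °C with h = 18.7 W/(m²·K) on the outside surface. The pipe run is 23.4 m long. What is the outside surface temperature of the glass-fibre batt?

T ≈ 15.5 °C

For a radial system each layer contributes R = ln(r_out/r_in)/(2πkL); films add R = 1/(hA).
R_inner film = 1/(h_i·2πr₁L) = 1/(547×2π×0.2×23.4) = 6.217×10^-5 K/W
R_copper pipe wall = ln(205.7/200)/(2π×390×23.4) = 4.901×10^-7 K/W
R_glass-fibre batt = ln(235.7/205.7)/(2π×0.0436×23.4) = 0.02124 K/W
R_outer film = 1/(h_o·2πr_oL) = 1/(18.7×2π×0.2357×23.4) = 0.001543 K/W
R_total = 0.02284 K/W
Q = ΔT/R_total = 96/0.02284
Q = 4200 W
T_interface = T_inner − Q·ΣR(inner→interface) = 105 − 4200×0.0213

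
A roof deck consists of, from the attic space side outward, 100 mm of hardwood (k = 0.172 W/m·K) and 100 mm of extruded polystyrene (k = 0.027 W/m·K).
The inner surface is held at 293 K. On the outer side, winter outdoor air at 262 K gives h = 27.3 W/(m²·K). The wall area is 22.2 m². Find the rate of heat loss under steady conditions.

Treating each layer as a thermal resistance in series:
R_hardwood = L/(kA) = 0.1/(0.172×22.2) = 0.02619 K/W
R_extruded polystyrene = L/(kA) = 0.1/(0.027×22.2) = 0.1668 K/W
R_outer film = 1/(h_o·A) = 1/(27.3×22.2) = 0.00165 K/W
R_total = 0.1947 K/W
Q = ΔT / R_total = 31 / 0.1947

Q ≈ 159 W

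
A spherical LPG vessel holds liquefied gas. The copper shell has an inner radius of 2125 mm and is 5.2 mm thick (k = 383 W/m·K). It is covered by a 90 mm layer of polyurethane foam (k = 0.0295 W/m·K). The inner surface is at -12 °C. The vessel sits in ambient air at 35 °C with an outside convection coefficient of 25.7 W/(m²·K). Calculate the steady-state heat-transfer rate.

Q ≈ 905 W

Each spherical layer contributes R = (1/r_i − 1/r_o)/(4πk):
R_copper shell = (1/2.125 − 1/2.1302)/(4π×383) = 2.387×10^-7 K/W
R_polyurethane foam = (1/2.1302 − 1/2.2202)/(4π×0.0295) = 0.05133 K/W
R_outer film = 1/(h·4πr_o²) = 1/(25.7×4π×2.2202²) = 6.282×10^-4 K/W
R_total = 0.05196 K/W
Q = ΔT/R_total = 47/0.05196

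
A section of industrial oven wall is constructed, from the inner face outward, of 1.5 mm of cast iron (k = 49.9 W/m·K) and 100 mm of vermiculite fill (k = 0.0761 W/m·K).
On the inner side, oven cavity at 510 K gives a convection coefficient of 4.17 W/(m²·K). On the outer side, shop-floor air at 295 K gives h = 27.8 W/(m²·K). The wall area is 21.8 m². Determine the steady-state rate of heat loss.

Q ≈ 2950 W

Treating each layer as a thermal resistance in series:
R_inner film = 1/(h_i·A) = 1/(4.17×21.8) = 0.011 K/W
R_cast iron = L/(kA) = 0.0015/(49.9×21.8) = 1.379×10^-6 K/W
R_vermiculite fill = L/(kA) = 0.1/(0.0761×21.8) = 0.06028 K/W
R_outer film = 1/(h_o·A) = 1/(27.8×21.8) = 0.00165 K/W
R_total = 0.07293 K/W
Q = ΔT / R_total = 215 / 0.07293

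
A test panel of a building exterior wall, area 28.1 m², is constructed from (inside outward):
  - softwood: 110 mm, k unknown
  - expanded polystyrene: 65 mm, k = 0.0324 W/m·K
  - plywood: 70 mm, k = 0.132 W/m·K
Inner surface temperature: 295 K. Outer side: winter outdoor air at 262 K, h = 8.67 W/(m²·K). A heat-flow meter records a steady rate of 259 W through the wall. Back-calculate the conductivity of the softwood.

Using the resistance-network approach (series):
R_expanded polystyrene = L/(kA) = 0.065/(0.0324×28.1) = 0.07139 K/W
R_plywood = L/(kA) = 0.07/(0.132×28.1) = 0.01887 K/W
R_outer film = 1/(h_o·A) = 1/(8.67×28.1) = 0.004105 K/W
Sum of known resistances R_other = 0.09437 K/W
Total R = ΔT/Q = 33/259 = 0.1274 K/W
R_softwood = R_total − R_other = 0.03304 K/W
k = L/(R·A) = 0.11/(0.03304×28.1)

k ≈ 0.118 W/(m·K)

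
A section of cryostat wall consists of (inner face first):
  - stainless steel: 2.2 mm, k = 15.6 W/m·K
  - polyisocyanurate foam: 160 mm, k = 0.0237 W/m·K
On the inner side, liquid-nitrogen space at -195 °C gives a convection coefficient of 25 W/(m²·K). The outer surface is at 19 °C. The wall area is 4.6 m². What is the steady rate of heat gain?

Q ≈ 145 W

Model the wall as resistances in series:
R_inner film = 1/(h_i·A) = 1/(25×4.6) = 0.008696 K/W
R_stainless steel = L/(kA) = 0.0022/(15.6×4.6) = 3.066×10^-5 K/W
R_polyisocyanurate foam = L/(kA) = 0.16/(0.0237×4.6) = 1.468 K/W
R_total = 1.476 K/W
Q = ΔT / R_total = 214 / 1.476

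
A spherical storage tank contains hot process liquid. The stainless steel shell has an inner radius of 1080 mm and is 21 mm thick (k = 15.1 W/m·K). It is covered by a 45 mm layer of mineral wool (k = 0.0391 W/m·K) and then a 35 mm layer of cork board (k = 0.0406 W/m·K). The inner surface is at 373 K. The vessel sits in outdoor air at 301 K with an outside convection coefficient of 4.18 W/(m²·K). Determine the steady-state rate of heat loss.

Q ≈ 525 W

Radial (spherical) resistances in series:
R_stainless steel shell = (1/1.08 − 1/1.101)/(4π×15.1) = 9.307×10^-5 K/W
R_mineral wool = (1/1.101 − 1/1.146)/(4π×0.0391) = 0.07259 K/W
R_cork board = (1/1.146 − 1/1.181)/(4π×0.0406) = 0.05069 K/W
R_outer film = 1/(h·4πr_o²) = 1/(4.18×4π×1.181²) = 0.01365 K/W
R_total = 0.137 K/W
Q = ΔT/R_total = 72/0.137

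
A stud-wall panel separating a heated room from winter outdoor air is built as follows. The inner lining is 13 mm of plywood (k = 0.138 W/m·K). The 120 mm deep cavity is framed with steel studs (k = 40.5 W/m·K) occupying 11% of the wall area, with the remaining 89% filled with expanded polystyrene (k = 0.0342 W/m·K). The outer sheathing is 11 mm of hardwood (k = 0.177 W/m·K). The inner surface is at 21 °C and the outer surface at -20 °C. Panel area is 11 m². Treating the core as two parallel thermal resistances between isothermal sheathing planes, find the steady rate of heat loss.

Sheathing layers in series; stud and cavity paths in parallel between them.
R_inner = 0.013/(0.138×11) = 0.008564 K/W
R_stud  = 0.12/(40.5×0.11×11) = 0.002449 K/W
R_cav   = 0.12/(0.0342×0.89×11) = 0.3584 K/W
1/R_core = 1/R_stud + 1/R_cav → R_core = 0.002432 K/W
R_outer = 0.011/(0.177×11) = 0.00565 K/W
R_total = 0.01665 K/W
Q = ΔT/R_total = 41/0.01665

Q ≈ 2460 W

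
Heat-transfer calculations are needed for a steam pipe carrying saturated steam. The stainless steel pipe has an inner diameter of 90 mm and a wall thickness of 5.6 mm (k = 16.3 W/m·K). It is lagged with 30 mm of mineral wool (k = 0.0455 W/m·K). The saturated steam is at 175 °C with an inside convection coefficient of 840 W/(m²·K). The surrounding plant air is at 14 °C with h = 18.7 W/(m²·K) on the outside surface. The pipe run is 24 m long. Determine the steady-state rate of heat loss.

Q ≈ 2220 W

Cylindrical conduction, so R = ln(r₂/r₁)/(2πkL) per layer, in series:
R_inner film = 1/(h_i·2πr₁L) = 1/(840×2π×0.045×24) = 1.754×10^-4 K/W
R_stainless steel pipe wall = ln(50.6/45)/(2π×16.3×24) = 4.772×10^-5 K/W
R_mineral wool = ln(80.6/50.6)/(2π×0.0455×24) = 0.06785 K/W
R_outer film = 1/(h_o·2πr_oL) = 1/(18.7×2π×0.0806×24) = 0.0044 K/W
R_total = 0.07247 K/W
Q = ΔT/R_total = 161/0.07247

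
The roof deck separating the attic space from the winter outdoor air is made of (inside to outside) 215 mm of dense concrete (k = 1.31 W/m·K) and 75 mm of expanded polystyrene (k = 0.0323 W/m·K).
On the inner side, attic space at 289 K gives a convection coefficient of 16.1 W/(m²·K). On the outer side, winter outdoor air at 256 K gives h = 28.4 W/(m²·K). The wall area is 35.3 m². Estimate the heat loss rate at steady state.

Q ≈ 451 W

Using the resistance-network approach (series):
R_inner film = 1/(h_i·A) = 1/(16.1×35.3) = 0.00176 K/W
R_dense concrete = L/(kA) = 0.215/(1.31×35.3) = 0.004649 K/W
R_expanded polystyrene = L/(kA) = 0.075/(0.0323×35.3) = 0.06578 K/W
R_outer film = 1/(h_o·A) = 1/(28.4×35.3) = 9.975×10^-4 K/W
R_total = 0.07318 K/W
Q = ΔT / R_total = 33 / 0.07318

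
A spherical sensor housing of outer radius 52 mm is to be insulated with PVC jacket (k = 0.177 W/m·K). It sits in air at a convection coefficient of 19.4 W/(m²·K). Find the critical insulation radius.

For a sphere r_cr = 2k/h = 2×0.177/19.4
r_cr = 18.2 mm; since the bare radius (52 mm) is above r_cr, any added insulation will reduce heat loss.

r_cr ≈ 18.2 mm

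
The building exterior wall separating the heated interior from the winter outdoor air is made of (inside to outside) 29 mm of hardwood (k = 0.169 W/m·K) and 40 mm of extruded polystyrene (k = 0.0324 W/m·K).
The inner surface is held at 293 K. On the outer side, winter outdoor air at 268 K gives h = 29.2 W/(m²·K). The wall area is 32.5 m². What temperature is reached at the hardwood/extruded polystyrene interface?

T ≈ 290 K

Series thermal resistances:
R_hardwood = L/(kA) = 0.029/(0.169×32.5) = 0.00528 K/W
R_extruded polystyrene = L/(kA) = 0.04/(0.0324×32.5) = 0.03799 K/W
R_outer film = 1/(h_o·A) = 1/(29.2×32.5) = 0.001054 K/W
R_total = 0.04432 K/W;  Q = ΔT/R_total = 25/0.04432 = 564.1 W
T_interface = T_inner − Q·ΣR(inner→interface) = 293 − 564×0.00528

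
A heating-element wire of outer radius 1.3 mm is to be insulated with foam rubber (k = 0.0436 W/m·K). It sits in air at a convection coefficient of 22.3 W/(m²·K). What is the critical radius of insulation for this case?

r_cr ≈ 1.96 mm

For a cylinder r_cr = k/h = 0.0436/22.3
r_cr = 1.96 mm; since the bare radius (1.3 mm) is below r_cr, adding a thin layer of insulation will *increase* heat loss.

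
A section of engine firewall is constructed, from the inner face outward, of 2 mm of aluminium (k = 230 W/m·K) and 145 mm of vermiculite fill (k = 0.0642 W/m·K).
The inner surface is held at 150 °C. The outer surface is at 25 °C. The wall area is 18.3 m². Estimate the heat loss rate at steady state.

Q ≈ 1010 W

Using the resistance-network approach (series):
R_aluminium = L/(kA) = 0.002/(230×18.3) = 4.752×10^-7 K/W
R_vermiculite fill = L/(kA) = 0.145/(0.0642×18.3) = 0.1234 K/W
R_total = 0.1234 K/W
Q = ΔT / R_total = 125 / 0.1234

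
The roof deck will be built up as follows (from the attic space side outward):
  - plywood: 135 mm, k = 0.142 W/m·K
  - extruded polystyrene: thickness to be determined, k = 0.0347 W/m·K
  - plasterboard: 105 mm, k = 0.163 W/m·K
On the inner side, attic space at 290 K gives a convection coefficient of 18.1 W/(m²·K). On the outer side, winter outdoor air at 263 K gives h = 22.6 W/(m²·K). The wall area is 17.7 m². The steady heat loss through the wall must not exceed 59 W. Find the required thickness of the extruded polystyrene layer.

L ≈ 222 mm

Model the wall as resistances in series:
R_inner film = 1/(h_i·A) = 1/(18.1×17.7) = 0.003121 K/W
R_plywood = L/(kA) = 0.135/(0.142×17.7) = 0.05371 K/W
R_plasterboard = L/(kA) = 0.105/(0.163×17.7) = 0.03639 K/W
R_outer film = 1/(h_o·A) = 1/(22.6×17.7) = 0.0025 K/W
Sum of the known resistances R_other = 0.09573 K/W
Required total resistance R_tot = ΔT/Q_allow = 27/59 = 0.4576 K/W
R_extruded polystyrene = R_tot − R_other = 0.3619 K/W
L = R·k·A = 0.3619×0.0347×17.7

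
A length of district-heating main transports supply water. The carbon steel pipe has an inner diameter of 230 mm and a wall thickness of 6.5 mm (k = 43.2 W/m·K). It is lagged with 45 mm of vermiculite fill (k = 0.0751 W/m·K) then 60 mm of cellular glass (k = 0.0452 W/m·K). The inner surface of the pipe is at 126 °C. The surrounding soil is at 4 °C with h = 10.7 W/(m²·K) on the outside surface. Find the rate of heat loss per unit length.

For a radial system each layer contributes R = ln(r_out/r_in)/(2πkL); films add R = 1/(hA).
R_carbon steel pipe wall = ln(121.5/115)/(2π×43.2×1) = 2.026×10^-4 K/W
R_vermiculite fill = ln(166.5/121.5)/(2π×0.0751×1) = 0.6677 K/W
R_cellular glass = ln(226.5/166.5)/(2π×0.0452×1) = 1.084 K/W
R_outer film = 1/(h_o·2πr_oL) = 1/(10.7×2π×0.2265×1) = 0.06567 K/W
R_total = 1.817 K/W
Q = ΔT/R_total = 122/1.817

q′ ≈ 67.1 W/m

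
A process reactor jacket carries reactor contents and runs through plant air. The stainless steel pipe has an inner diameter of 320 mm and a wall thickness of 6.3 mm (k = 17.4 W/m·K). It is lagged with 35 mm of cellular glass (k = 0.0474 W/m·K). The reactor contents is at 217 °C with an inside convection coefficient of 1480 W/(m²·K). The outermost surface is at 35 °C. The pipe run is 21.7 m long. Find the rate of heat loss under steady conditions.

Q ≈ 6150 W

Treating each annulus and film as a series resistance:
R_inner film = 1/(h_i·2πr₁L) = 1/(1480×2π×0.16×21.7) = 3.097×10^-5 K/W
R_stainless steel pipe wall = ln(166.3/160)/(2π×17.4×21.7) = 1.628×10^-5 K/W
R_cellular glass = ln(201.3/166.3)/(2π×0.0474×21.7) = 0.02955 K/W
R_total = 0.0296 K/W
Q = ΔT/R_total = 182/0.0296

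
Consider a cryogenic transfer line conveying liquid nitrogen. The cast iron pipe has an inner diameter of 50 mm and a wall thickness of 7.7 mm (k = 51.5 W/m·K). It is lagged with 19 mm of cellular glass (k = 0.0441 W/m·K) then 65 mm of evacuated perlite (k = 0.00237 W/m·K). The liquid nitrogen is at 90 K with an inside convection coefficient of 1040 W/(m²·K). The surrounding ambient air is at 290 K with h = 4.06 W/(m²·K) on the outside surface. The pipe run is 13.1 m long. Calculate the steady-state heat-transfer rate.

Q ≈ 46.2 W

Cylindrical conduction, so R = ln(r₂/r₁)/(2πkL) per layer, in series:
R_inner film = 1/(h_i·2πr₁L) = 1/(1040×2π×0.025×13.1) = 4.673×10^-4 K/W
R_cast iron pipe wall = ln(32.7/25)/(2π×51.5×13.1) = 6.334×10^-5 K/W
R_cellular glass = ln(51.7/32.7)/(2π×0.0441×13.1) = 0.1262 K/W
R_evacuated perlite = ln(116.7/51.7)/(2π×0.00237×13.1) = 4.174 K/W
R_outer film = 1/(h_o·2πr_oL) = 1/(4.06×2π×0.1167×13.1) = 0.02564 K/W
R_total = 4.326 K/W
Q = ΔT/R_total = 200/4.326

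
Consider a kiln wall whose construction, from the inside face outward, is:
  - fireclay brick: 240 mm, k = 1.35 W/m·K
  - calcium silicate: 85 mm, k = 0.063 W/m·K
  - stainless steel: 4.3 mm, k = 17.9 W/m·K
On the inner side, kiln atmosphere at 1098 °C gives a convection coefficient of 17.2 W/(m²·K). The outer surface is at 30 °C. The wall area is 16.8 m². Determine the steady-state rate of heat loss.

Q ≈ 11300 W

Treating each layer as a thermal resistance in series:
R_inner film = 1/(h_i·A) = 1/(17.2×16.8) = 0.003461 K/W
R_fireclay brick = L/(kA) = 0.24/(1.35×16.8) = 0.01058 K/W
R_calcium silicate = L/(kA) = 0.085/(0.063×16.8) = 0.08031 K/W
R_stainless steel = L/(kA) = 0.0043/(17.9×16.8) = 1.43×10^-5 K/W
R_total = 0.09437 K/W
Q = ΔT / R_total = 1068 / 0.09437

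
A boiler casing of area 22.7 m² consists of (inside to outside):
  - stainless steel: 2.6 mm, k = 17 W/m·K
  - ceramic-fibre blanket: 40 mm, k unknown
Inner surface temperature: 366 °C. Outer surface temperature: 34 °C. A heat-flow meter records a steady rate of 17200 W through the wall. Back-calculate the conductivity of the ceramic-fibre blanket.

k ≈ 0.0913 W/(m·K)

Using the resistance-network approach (series):
R_stainless steel = L/(kA) = 0.0026/(17×22.7) = 6.737×10^-6 K/W
Sum of known resistances R_other = 6.737×10^-6 K/W
Total R = ΔT/Q = 332/17200 = 0.0193 K/W
R_ceramic-fibre blanket = R_total − R_other = 0.0193 K/W
k = L/(R·A) = 0.04/(0.0193×22.7)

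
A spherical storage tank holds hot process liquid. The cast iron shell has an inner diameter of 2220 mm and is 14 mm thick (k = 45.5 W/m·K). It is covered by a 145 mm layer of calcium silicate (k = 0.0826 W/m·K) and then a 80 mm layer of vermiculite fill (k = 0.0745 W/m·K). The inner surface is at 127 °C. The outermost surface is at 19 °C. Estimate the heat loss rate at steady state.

Q ≈ 730 W

Spherical conduction: R = (1/r_in − 1/r_out)/(4πk) per layer; series-sum.
R_cast iron shell = (1/1.11 − 1/1.124)/(4π×45.5) = 1.963×10^-5 K/W
R_calcium silicate = (1/1.124 − 1/1.269)/(4π×0.0826) = 0.09794 K/W
R_vermiculite fill = (1/1.269 − 1/1.349)/(4π×0.0745) = 0.04992 K/W
R_total = 0.1479 K/W
Q = ΔT/R_total = 108/0.1479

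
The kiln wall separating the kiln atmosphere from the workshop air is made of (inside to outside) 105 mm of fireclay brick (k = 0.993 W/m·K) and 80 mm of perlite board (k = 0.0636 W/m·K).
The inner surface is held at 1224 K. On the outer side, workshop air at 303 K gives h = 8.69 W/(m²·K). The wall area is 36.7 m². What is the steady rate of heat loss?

Q ≈ 22900 W

Model the wall as resistances in series:
R_fireclay brick = L/(kA) = 0.105/(0.993×36.7) = 0.002881 K/W
R_perlite board = L/(kA) = 0.08/(0.0636×36.7) = 0.03427 K/W
R_outer film = 1/(h_o·A) = 1/(8.69×36.7) = 0.003136 K/W
R_total = 0.04029 K/W
Q = ΔT / R_total = 921 / 0.04029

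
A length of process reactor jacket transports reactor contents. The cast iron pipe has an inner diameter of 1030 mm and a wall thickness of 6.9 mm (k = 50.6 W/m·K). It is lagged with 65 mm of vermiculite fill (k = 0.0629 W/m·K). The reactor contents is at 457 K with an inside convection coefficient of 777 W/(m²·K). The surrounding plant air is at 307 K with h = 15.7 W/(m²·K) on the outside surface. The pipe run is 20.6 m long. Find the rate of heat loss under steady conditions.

Q ≈ 9820 W

Radial resistances (cylindrical: R_cond = ln(r_o/r_i)/(2πkL), R_conv = 1/(h·2πrL)):
R_inner film = 1/(h_i·2πr₁L) = 1/(777×2π×0.515×20.6) = 1.931×10^-5 K/W
R_cast iron pipe wall = ln(521.9/515)/(2π×50.6×20.6) = 2.032×10^-6 K/W
R_vermiculite fill = ln(586.9/521.9)/(2π×0.0629×20.6) = 0.01442 K/W
R_outer film = 1/(h_o·2πr_oL) = 1/(15.7×2π×0.5869×20.6) = 8.385×10^-4 K/W
R_total = 0.01528 K/W
Q = ΔT/R_total = 150/0.01528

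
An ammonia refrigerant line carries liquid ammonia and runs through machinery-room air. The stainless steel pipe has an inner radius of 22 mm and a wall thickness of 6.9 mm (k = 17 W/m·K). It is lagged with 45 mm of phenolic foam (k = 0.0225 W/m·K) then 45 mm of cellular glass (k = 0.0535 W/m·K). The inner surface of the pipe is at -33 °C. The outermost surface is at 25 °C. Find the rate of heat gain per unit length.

q′ ≈ 7.2 W/m

Per-layer cylindrical resistances, series-summed:
R_stainless steel pipe wall = ln(28.9/22)/(2π×17×1) = 0.002554 K/W
R_phenolic foam = ln(73.9/28.9)/(2π×0.0225×1) = 6.641 K/W
R_cellular glass = ln(118.9/73.9)/(2π×0.0535×1) = 1.415 K/W
R_total = 8.058 K/W
Q = ΔT/R_total = 58/8.058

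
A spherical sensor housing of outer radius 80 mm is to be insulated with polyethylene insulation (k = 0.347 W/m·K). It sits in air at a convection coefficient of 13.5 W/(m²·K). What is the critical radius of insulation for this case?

r_cr ≈ 51.4 mm

For a sphere r_cr = 2k/h = 2×0.347/13.5
r_cr = 51.4 mm; since the bare radius (80 mm) is above r_cr, any added insulation will reduce heat loss.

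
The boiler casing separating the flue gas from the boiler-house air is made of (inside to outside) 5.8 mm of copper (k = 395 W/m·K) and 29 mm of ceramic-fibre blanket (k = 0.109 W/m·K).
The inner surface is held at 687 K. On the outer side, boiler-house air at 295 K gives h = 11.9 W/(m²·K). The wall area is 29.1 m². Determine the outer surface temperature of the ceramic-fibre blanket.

T ≈ 389 K

Using the resistance-network approach (series):
R_copper = L/(kA) = 0.0058/(395×29.1) = 5.046×10^-7 K/W
R_ceramic-fibre blanket = L/(kA) = 0.029/(0.109×29.1) = 0.009143 K/W
R_outer film = 1/(h_o·A) = 1/(11.9×29.1) = 0.002888 K/W
R_total = 0.01203 K/W;  Q = ΔT/R_total = 392/0.01203 = 32580 W
T_interface = T_inner − Q·ΣR(inner→interface) = 687 − 32600×0.009143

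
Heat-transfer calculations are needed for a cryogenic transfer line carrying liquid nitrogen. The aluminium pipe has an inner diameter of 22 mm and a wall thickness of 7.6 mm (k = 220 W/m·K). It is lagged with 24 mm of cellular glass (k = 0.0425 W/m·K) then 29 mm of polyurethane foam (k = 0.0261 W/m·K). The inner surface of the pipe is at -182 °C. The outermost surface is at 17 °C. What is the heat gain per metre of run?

q′ ≈ 31.7 W/m

Radial resistances (cylindrical: R_cond = ln(r_o/r_i)/(2πkL), R_conv = 1/(h·2πrL)):
R_aluminium pipe wall = ln(18.6/11)/(2π×220×1) = 3.8×10^-4 K/W
R_cellular glass = ln(42.6/18.6)/(2π×0.0425×1) = 3.103 K/W
R_polyurethane foam = ln(71.6/42.6)/(2π×0.0261×1) = 3.166 K/W
R_total = 6.27 K/W
Q = ΔT/R_total = 199/6.27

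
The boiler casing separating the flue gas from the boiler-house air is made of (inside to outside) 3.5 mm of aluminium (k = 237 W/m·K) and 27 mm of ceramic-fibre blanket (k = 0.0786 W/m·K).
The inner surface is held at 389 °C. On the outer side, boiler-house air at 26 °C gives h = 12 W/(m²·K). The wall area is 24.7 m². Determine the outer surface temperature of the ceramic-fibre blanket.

Using the resistance-network approach (series):
R_aluminium = L/(kA) = 0.0035/(237×24.7) = 5.979×10^-7 K/W
R_ceramic-fibre blanket = L/(kA) = 0.027/(0.0786×24.7) = 0.01391 K/W
R_outer film = 1/(h_o·A) = 1/(12×24.7) = 0.003374 K/W
R_total = 0.01728 K/W;  Q = ΔT/R_total = 363/0.01728 = 21000 W
T_interface = T_inner − Q·ΣR(inner→interface) = 389 − 21000×0.01391

T ≈ 96.9 °C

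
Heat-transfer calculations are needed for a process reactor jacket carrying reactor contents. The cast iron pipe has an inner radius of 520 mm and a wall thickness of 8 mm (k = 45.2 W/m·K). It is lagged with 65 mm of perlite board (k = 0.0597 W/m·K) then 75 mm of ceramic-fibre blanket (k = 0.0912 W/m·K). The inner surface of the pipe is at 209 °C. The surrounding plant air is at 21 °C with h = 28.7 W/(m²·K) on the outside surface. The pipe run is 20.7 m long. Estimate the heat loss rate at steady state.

Per-layer cylindrical resistances, series-summed:
R_cast iron pipe wall = ln(528/520)/(2π×45.2×20.7) = 2.597×10^-6 K/W
R_perlite board = ln(593/528)/(2π×0.0597×20.7) = 0.01495 K/W
R_ceramic-fibre blanket = ln(668/593)/(2π×0.0912×20.7) = 0.01004 K/W
R_outer film = 1/(h_o·2πr_oL) = 1/(28.7×2π×0.668×20.7) = 4.01×10^-4 K/W
R_total = 0.0254 K/W
Q = ΔT/R_total = 188/0.0254

Q ≈ 7400 W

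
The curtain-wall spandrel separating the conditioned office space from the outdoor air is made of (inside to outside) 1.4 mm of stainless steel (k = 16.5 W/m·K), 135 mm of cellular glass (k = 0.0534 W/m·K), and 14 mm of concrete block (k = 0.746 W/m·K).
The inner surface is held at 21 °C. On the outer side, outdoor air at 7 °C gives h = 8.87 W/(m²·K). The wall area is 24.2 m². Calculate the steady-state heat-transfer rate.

Treating each layer as a thermal resistance in series:
R_stainless steel = L/(kA) = 0.0014/(16.5×24.2) = 3.506×10^-6 K/W
R_cellular glass = L/(kA) = 0.135/(0.0534×24.2) = 0.1045 K/W
R_concrete block = L/(kA) = 0.014/(0.746×24.2) = 7.755×10^-4 K/W
R_outer film = 1/(h_o·A) = 1/(8.87×24.2) = 0.004659 K/W
R_total = 0.1099 K/W
Q = ΔT / R_total = 14 / 0.1099

Q ≈ 127 W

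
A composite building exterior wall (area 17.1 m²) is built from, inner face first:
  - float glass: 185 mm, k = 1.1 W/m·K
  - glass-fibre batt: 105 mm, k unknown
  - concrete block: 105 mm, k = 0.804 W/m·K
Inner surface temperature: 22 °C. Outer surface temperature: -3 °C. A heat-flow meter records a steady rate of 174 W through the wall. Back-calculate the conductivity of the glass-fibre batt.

Treating each layer as a thermal resistance in series:
R_float glass = L/(kA) = 0.185/(1.1×17.1) = 0.009835 K/W
R_concrete block = L/(kA) = 0.105/(0.804×17.1) = 0.007637 K/W
Sum of known resistances R_other = 0.01747 K/W
Total R = ΔT/Q = 25/174 = 0.1437 K/W
R_glass-fibre batt = R_total − R_other = 0.1262 K/W
k = L/(R·A) = 0.105/(0.1262×17.1)

k ≈ 0.0487 W/(m·K)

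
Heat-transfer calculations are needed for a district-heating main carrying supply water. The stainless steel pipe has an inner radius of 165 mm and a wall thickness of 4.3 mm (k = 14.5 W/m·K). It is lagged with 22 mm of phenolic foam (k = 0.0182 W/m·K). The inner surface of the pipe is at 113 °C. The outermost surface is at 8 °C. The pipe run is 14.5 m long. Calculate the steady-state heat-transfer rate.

For a radial system each layer contributes R = ln(r_out/r_in)/(2πkL); films add R = 1/(hA).
R_stainless steel pipe wall = ln(169.3/165)/(2π×14.5×14.5) = 1.947×10^-5 K/W
R_phenolic foam = ln(191.3/169.3)/(2π×0.0182×14.5) = 0.07368 K/W
R_total = 0.0737 K/W
Q = ΔT/R_total = 105/0.0737

Q ≈ 1420 W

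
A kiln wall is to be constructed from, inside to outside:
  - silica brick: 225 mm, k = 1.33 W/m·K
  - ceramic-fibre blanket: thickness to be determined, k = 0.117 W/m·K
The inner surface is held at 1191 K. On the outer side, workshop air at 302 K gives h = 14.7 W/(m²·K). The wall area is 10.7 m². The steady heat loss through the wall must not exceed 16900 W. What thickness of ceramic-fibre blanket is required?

Treating each layer as a thermal resistance in series:
R_silica brick = L/(kA) = 0.225/(1.33×10.7) = 0.01581 K/W
R_outer film = 1/(h_o·A) = 1/(14.7×10.7) = 0.006358 K/W
Sum of the known resistances R_other = 0.02217 K/W
Required total resistance R_tot = ΔT/Q_allow = 889/16900 = 0.0526 K/W
R_ceramic-fibre blanket = R_tot − R_other = 0.03044 K/W
L = R·k·A = 0.03044×0.117×10.7

L ≈ 38.1 mm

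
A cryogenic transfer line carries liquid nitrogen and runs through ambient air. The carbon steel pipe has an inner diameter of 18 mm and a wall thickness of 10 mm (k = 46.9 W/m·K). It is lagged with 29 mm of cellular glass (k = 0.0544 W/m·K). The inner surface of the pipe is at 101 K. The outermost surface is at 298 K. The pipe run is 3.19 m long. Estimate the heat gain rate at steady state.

Per-layer cylindrical resistances, series-summed:
R_carbon steel pipe wall = ln(19/9)/(2π×46.9×3.19) = 7.949×10^-4 K/W
R_cellular glass = ln(48/19)/(2π×0.0544×3.19) = 0.85 K/W
R_total = 0.8508 K/W
Q = ΔT/R_total = 197/0.8508

Q ≈ 232 W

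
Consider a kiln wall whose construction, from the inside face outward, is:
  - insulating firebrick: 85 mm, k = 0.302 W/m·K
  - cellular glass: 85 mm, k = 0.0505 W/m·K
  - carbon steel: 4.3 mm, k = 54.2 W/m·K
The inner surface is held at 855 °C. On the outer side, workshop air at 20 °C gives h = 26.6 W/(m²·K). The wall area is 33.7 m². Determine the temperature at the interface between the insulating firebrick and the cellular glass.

Model the wall as resistances in series:
R_insulating firebrick = L/(kA) = 0.085/(0.302×33.7) = 0.008352 K/W
R_cellular glass = L/(kA) = 0.085/(0.0505×33.7) = 0.04995 K/W
R_carbon steel = L/(kA) = 0.0043/(54.2×33.7) = 2.354×10^-6 K/W
R_outer film = 1/(h_o·A) = 1/(26.6×33.7) = 0.001116 K/W
R_total = 0.05942 K/W;  Q = ΔT/R_total = 835/0.05942 = 14050 W
T_interface = T_inner − Q·ΣR(inner→interface) = 855 − 14100×0.008352

T ≈ 738 °C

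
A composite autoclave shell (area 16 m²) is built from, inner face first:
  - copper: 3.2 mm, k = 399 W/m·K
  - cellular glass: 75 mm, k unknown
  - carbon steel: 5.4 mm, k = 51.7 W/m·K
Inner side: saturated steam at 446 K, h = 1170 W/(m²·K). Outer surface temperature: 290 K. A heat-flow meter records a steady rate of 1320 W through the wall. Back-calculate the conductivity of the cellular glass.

Thermal resistances in series:
R_inner film = 1/(h_i·A) = 1/(1170×16) = 5.342×10^-5 K/W
R_copper = L/(kA) = 0.0032/(399×16) = 5.013×10^-7 K/W
R_carbon steel = L/(kA) = 0.0054/(51.7×16) = 6.528×10^-6 K/W
Sum of known resistances R_other = 6.045×10^-5 K/W
Total R = ΔT/Q = 156/1320 = 0.1182 K/W
R_cellular glass = R_total − R_other = 0.1181 K/W
k = L/(R·A) = 0.075/(0.1181×16)

k ≈ 0.0397 W/(m·K)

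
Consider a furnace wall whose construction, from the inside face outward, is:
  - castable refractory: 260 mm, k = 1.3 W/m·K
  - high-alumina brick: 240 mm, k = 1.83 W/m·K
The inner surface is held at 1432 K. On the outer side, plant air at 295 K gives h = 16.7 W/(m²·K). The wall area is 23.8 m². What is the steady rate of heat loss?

Treating each layer as a thermal resistance in series:
R_castable refractory = L/(kA) = 0.26/(1.3×23.8) = 0.008403 K/W
R_high-alumina brick = L/(kA) = 0.24/(1.83×23.8) = 0.00551 K/W
R_outer film = 1/(h_o·A) = 1/(16.7×23.8) = 0.002516 K/W
R_total = 0.01643 K/W
Q = ΔT / R_total = 1137 / 0.01643

Q ≈ 69200 W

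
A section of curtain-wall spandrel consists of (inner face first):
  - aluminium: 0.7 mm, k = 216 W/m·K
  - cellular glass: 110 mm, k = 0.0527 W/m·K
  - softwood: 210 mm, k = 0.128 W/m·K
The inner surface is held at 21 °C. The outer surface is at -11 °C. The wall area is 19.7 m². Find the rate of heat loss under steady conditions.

Q ≈ 169 W

Treating each layer as a thermal resistance in series:
R_aluminium = L/(kA) = 0.0007/(216×19.7) = 1.645×10^-7 K/W
R_cellular glass = L/(kA) = 0.11/(0.0527×19.7) = 0.106 K/W
R_softwood = L/(kA) = 0.21/(0.128×19.7) = 0.08328 K/W
R_total = 0.1892 K/W
Q = ΔT / R_total = 32 / 0.1892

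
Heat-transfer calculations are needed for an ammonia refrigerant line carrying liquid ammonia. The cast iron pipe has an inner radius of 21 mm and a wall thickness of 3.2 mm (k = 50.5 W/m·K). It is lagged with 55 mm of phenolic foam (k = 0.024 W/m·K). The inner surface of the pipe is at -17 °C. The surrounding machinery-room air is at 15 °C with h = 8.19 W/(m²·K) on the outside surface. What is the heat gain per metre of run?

Treating each annulus and film as a series resistance:
R_cast iron pipe wall = ln(24.2/21)/(2π×50.5×1) = 4.47×10^-4 K/W
R_phenolic foam = ln(79.2/24.2)/(2π×0.024×1) = 7.862 K/W
R_outer film = 1/(h_o·2πr_oL) = 1/(8.19×2π×0.0792×1) = 0.2454 K/W
R_total = 8.108 K/W
Q = ΔT/R_total = 32/8.108

q′ ≈ 3.95 W/m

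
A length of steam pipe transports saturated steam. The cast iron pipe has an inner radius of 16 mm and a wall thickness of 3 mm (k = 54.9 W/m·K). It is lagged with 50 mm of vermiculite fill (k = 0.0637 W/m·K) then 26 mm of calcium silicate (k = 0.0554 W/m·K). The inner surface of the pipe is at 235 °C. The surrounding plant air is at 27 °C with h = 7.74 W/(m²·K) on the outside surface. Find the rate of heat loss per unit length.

q′ ≈ 47.7 W/m

Treating each annulus and film as a series resistance:
R_cast iron pipe wall = ln(19/16)/(2π×54.9×1) = 4.982×10^-4 K/W
R_vermiculite fill = ln(69/19)/(2π×0.0637×1) = 3.222 K/W
R_calcium silicate = ln(95/69)/(2π×0.0554×1) = 0.9186 K/W
R_outer film = 1/(h_o·2πr_oL) = 1/(7.74×2π×0.095×1) = 0.2164 K/W
R_total = 4.358 K/W
Q = ΔT/R_total = 208/4.358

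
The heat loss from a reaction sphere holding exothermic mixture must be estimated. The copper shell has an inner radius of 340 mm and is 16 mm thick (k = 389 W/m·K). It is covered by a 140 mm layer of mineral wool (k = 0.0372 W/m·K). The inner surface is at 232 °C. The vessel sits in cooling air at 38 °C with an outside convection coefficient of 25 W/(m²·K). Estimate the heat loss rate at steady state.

Each spherical layer contributes R = (1/r_i − 1/r_o)/(4πk):
R_copper shell = (1/0.34 − 1/0.356)/(4π×389) = 2.704×10^-5 K/W
R_mineral wool = (1/0.356 − 1/0.496)/(4π×0.0372) = 1.696 K/W
R_outer film = 1/(h·4πr_o²) = 1/(25×4π×0.496²) = 0.01294 K/W
R_total = 1.709 K/W
Q = ΔT/R_total = 194/1.709

Q ≈ 114 W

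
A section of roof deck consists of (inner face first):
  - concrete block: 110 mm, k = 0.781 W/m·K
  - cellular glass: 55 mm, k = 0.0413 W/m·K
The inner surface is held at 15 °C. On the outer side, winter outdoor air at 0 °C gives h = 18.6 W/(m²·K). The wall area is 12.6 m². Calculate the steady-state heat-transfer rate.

Treating each layer as a thermal resistance in series:
R_concrete block = L/(kA) = 0.11/(0.781×12.6) = 0.01118 K/W
R_cellular glass = L/(kA) = 0.055/(0.0413×12.6) = 0.1057 K/W
R_outer film = 1/(h_o·A) = 1/(18.6×12.6) = 0.004267 K/W
R_total = 0.1211 K/W
Q = ΔT / R_total = 15 / 0.1211

Q ≈ 124 W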